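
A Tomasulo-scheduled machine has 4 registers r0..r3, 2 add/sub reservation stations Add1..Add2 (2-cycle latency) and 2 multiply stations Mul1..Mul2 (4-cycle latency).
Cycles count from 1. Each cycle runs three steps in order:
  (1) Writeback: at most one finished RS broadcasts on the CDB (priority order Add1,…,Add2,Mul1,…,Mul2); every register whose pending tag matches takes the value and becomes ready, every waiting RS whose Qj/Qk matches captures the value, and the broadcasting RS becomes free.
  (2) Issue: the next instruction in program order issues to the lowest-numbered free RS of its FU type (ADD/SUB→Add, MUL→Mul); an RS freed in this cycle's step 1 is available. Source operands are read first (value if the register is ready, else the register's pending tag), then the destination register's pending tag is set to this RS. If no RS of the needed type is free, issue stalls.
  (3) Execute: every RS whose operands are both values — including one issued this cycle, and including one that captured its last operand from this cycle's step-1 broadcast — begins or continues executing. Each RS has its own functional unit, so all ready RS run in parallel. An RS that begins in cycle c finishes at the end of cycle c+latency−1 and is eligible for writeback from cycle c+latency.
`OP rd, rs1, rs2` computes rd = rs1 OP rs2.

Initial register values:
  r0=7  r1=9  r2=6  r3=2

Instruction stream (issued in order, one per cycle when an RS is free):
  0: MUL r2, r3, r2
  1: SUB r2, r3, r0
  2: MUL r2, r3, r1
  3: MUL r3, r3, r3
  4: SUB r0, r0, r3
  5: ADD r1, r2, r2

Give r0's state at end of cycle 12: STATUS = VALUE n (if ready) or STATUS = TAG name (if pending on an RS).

cycle 1: issue MUL r2<-Mul1 // r0:7,r1:9,r2:Mul1,r3:2
cycle 2: issue SUB r2<-Add1 // r0:7,r1:9,r2:Add1,r3:2
cycle 3: issue MUL r2<-Mul2 // r0:7,r1:9,r2:Mul2,r3:2
cycle 4: CDB Add1=-5; stall // r0:7,r1:9,r2:Mul2,r3:2
cycle 5: CDB Mul1=12; issue MUL r3<-Mul1 // r0:7,r1:9,r2:Mul2,r3:Mul1
cycle 6: issue SUB r0<-Add1 // r0:Add1,r1:9,r2:Mul2,r3:Mul1
cycle 7: CDB Mul2=18; issue ADD r1<-Add2 // r0:Add1,r1:Add2,r2:18,r3:Mul1
cycle 8: - // r0:Add1,r1:Add2,r2:18,r3:Mul1
cycle 9: CDB Add2=36 // r0:Add1,r1:36,r2:18,r3:Mul1
cycle 10: CDB Mul1=4 // r0:Add1,r1:36,r2:18,r3:4
cycle 11: - // r0:Add1,r1:36,r2:18,r3:4
cycle 12: CDB Add1=3 // r0:3,r1:36,r2:18,r3:4

STATUS = VALUE 3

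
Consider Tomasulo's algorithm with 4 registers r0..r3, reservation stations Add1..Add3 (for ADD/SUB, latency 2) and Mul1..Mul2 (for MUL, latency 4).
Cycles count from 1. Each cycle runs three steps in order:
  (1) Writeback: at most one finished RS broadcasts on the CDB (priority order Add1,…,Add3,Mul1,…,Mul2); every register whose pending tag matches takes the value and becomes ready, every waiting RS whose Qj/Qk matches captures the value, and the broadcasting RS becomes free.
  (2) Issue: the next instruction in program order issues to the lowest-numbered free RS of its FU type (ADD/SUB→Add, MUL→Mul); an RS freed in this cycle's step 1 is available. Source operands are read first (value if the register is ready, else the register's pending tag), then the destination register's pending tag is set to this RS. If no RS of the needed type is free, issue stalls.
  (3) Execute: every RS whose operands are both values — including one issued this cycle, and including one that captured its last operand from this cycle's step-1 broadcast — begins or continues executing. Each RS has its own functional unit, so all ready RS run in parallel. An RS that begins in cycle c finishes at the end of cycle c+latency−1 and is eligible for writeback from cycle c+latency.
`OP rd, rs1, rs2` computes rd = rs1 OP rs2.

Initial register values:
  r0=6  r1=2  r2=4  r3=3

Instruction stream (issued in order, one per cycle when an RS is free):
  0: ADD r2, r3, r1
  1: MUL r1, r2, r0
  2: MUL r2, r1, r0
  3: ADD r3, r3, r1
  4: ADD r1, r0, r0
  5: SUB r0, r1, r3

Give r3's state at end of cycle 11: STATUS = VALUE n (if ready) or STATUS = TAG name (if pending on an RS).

STATUS = VALUE 33

  c1: issue ADD r2<-Add1  regs: r0:6,r1:2,r2:Add1,r3:3
  c2: issue MUL r1<-Mul1  regs: r0:6,r1:Mul1,r2:Add1,r3:3
  c3: CDB Add1=5; issue MUL r2<-Mul2  regs: r0:6,r1:Mul1,r2:Mul2,r3:3
  c4: issue ADD r3<-Add1  regs: r0:6,r1:Mul1,r2:Mul2,r3:Add1
  c5: issue ADD r1<-Add2  regs: r0:6,r1:Add2,r2:Mul2,r3:Add1
  c6: issue SUB r0<-Add3  regs: r0:Add3,r1:Add2,r2:Mul2,r3:Add1
  c7: CDB Add2=12  regs: r0:Add3,r1:12,r2:Mul2,r3:Add1
  c8: CDB Mul1=30  regs: r0:Add3,r1:12,r2:Mul2,r3:Add1
  c9: -  regs: r0:Add3,r1:12,r2:Mul2,r3:Add1
  c10: CDB Add1=33  regs: r0:Add3,r1:12,r2:Mul2,r3:33
  c11: -  regs: r0:Add3,r1:12,r2:Mul2,r3:33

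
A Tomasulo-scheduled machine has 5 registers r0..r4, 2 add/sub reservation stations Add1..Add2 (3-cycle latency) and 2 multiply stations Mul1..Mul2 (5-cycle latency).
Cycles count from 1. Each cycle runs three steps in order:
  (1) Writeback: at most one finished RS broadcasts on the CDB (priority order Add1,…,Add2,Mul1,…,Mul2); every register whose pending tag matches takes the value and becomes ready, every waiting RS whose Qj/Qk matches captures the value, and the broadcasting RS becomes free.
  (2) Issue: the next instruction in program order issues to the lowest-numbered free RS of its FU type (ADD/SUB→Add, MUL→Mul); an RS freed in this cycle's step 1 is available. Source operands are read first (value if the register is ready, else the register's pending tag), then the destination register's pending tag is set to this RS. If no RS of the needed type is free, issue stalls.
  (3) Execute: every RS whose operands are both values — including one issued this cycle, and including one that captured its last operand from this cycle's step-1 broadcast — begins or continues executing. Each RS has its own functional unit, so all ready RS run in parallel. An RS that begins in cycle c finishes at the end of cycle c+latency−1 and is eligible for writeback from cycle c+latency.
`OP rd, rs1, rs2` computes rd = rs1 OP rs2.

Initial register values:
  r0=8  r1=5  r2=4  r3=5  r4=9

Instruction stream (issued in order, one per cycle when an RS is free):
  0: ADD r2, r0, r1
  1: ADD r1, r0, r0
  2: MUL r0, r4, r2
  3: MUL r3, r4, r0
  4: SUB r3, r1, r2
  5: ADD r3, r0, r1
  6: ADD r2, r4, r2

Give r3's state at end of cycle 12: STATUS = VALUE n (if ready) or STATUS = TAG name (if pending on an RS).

c1: issue ADD r2<-Add1 | r0:8,r1:5,r2:Add1,r3:5,r4:9
c2: issue ADD r1<-Add2 | r0:8,r1:Add2,r2:Add1,r3:5,r4:9
c3: issue MUL r0<-Mul1 | r0:Mul1,r1:Add2,r2:Add1,r3:5,r4:9
c4: CDB Add1=13; issue MUL r3<-Mul2 | r0:Mul1,r1:Add2,r2:13,r3:Mul2,r4:9
c5: CDB Add2=16; issue SUB r3<-Add1 | r0:Mul1,r1:16,r2:13,r3:Add1,r4:9
c6: issue ADD r3<-Add2 | r0:Mul1,r1:16,r2:13,r3:Add2,r4:9
c7: stall | r0:Mul1,r1:16,r2:13,r3:Add2,r4:9
c8: CDB Add1=3; issue ADD r2<-Add1 | r0:Mul1,r1:16,r2:Add1,r3:Add2,r4:9
c9: CDB Mul1=117 | r0:117,r1:16,r2:Add1,r3:Add2,r4:9
c10: - | r0:117,r1:16,r2:Add1,r3:Add2,r4:9
c11: CDB Add1=22 | r0:117,r1:16,r2:22,r3:Add2,r4:9
c12: CDB Add2=133 | r0:117,r1:16,r2:22,r3:133,r4:9

STATUS = VALUE 133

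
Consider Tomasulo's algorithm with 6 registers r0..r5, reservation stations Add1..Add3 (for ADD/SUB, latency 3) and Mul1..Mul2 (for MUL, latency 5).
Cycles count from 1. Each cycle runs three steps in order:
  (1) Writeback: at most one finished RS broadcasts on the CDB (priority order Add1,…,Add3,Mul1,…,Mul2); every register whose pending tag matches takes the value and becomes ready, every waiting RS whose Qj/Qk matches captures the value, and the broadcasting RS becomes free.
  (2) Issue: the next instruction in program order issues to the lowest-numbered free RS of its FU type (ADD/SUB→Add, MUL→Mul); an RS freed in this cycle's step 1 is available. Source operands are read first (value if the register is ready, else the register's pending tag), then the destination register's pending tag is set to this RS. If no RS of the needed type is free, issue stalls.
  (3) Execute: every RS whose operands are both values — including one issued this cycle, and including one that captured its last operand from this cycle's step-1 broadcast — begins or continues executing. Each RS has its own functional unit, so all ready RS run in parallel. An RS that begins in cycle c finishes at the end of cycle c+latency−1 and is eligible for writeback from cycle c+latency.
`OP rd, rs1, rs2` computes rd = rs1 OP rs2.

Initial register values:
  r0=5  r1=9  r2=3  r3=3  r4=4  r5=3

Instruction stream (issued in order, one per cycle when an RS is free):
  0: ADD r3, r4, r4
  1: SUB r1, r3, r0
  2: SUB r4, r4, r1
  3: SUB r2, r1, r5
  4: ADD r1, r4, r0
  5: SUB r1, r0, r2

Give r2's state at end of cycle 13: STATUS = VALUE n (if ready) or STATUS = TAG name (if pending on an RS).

STATUS = VALUE 0

  c1: issue ADD r3<-Add1  regs: r0:5,r1:9,r2:3,r3:Add1,r4:4,r5:3
  c2: issue SUB r1<-Add2  regs: r0:5,r1:Add2,r2:3,r3:Add1,r4:4,r5:3
  c3: issue SUB r4<-Add3  regs: r0:5,r1:Add2,r2:3,r3:Add1,r4:Add3,r5:3
  c4: CDB Add1=8; issue SUB r2<-Add1  regs: r0:5,r1:Add2,r2:Add1,r3:8,r4:Add3,r5:3
  c5: stall  regs: r0:5,r1:Add2,r2:Add1,r3:8,r4:Add3,r5:3
  c6: stall  regs: r0:5,r1:Add2,r2:Add1,r3:8,r4:Add3,r5:3
  c7: CDB Add2=3; issue ADD r1<-Add2  regs: r0:5,r1:Add2,r2:Add1,r3:8,r4:Add3,r5:3
  c8: stall  regs: r0:5,r1:Add2,r2:Add1,r3:8,r4:Add3,r5:3
  c9: stall  regs: r0:5,r1:Add2,r2:Add1,r3:8,r4:Add3,r5:3
  c10: CDB Add1=0; issue SUB r1<-Add1  regs: r0:5,r1:Add1,r2:0,r3:8,r4:Add3,r5:3
  c11: CDB Add3=1  regs: r0:5,r1:Add1,r2:0,r3:8,r4:1,r5:3
  c12: -  regs: r0:5,r1:Add1,r2:0,r3:8,r4:1,r5:3
  c13: CDB Add1=5  regs: r0:5,r1:5,r2:0,r3:8,r4:1,r5:3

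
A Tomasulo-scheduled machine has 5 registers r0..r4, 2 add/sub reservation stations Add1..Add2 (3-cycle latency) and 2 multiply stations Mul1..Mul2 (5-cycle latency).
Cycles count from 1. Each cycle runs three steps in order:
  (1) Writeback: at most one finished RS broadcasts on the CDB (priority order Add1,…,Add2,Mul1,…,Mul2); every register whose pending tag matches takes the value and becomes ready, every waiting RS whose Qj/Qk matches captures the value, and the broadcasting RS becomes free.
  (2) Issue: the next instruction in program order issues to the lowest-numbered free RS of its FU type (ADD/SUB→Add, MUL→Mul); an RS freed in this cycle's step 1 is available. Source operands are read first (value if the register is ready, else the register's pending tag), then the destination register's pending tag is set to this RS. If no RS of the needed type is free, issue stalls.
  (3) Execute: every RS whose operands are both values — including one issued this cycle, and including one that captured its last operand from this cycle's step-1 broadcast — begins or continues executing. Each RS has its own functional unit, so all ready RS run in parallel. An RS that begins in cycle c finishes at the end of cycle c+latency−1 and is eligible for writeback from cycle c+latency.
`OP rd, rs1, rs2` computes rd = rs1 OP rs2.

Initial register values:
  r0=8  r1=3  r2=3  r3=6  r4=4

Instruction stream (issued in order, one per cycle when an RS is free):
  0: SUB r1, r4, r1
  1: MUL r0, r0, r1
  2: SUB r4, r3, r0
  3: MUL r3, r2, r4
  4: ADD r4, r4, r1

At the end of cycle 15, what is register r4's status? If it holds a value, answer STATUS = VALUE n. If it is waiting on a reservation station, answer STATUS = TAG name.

STATUS = VALUE -1

cycle 1: issue SUB r1<-Add1 // r0:8,r1:Add1,r2:3,r3:6,r4:4
cycle 2: issue MUL r0<-Mul1 // r0:Mul1,r1:Add1,r2:3,r3:6,r4:4
cycle 3: issue SUB r4<-Add2 // r0:Mul1,r1:Add1,r2:3,r3:6,r4:Add2
cycle 4: CDB Add1=1; issue MUL r3<-Mul2 // r0:Mul1,r1:1,r2:3,r3:Mul2,r4:Add2
cycle 5: issue ADD r4<-Add1 // r0:Mul1,r1:1,r2:3,r3:Mul2,r4:Add1
cycle 6: - // r0:Mul1,r1:1,r2:3,r3:Mul2,r4:Add1
cycle 7: - // r0:Mul1,r1:1,r2:3,r3:Mul2,r4:Add1
cycle 8: - // r0:Mul1,r1:1,r2:3,r3:Mul2,r4:Add1
cycle 9: CDB Mul1=8 // r0:8,r1:1,r2:3,r3:Mul2,r4:Add1
cycle 10: - // r0:8,r1:1,r2:3,r3:Mul2,r4:Add1
cycle 11: - // r0:8,r1:1,r2:3,r3:Mul2,r4:Add1
cycle 12: CDB Add2=-2 // r0:8,r1:1,r2:3,r3:Mul2,r4:Add1
cycle 13: - // r0:8,r1:1,r2:3,r3:Mul2,r4:Add1
cycle 14: - // r0:8,r1:1,r2:3,r3:Mul2,r4:Add1
cycle 15: CDB Add1=-1 // r0:8,r1:1,r2:3,r3:Mul2,r4:-1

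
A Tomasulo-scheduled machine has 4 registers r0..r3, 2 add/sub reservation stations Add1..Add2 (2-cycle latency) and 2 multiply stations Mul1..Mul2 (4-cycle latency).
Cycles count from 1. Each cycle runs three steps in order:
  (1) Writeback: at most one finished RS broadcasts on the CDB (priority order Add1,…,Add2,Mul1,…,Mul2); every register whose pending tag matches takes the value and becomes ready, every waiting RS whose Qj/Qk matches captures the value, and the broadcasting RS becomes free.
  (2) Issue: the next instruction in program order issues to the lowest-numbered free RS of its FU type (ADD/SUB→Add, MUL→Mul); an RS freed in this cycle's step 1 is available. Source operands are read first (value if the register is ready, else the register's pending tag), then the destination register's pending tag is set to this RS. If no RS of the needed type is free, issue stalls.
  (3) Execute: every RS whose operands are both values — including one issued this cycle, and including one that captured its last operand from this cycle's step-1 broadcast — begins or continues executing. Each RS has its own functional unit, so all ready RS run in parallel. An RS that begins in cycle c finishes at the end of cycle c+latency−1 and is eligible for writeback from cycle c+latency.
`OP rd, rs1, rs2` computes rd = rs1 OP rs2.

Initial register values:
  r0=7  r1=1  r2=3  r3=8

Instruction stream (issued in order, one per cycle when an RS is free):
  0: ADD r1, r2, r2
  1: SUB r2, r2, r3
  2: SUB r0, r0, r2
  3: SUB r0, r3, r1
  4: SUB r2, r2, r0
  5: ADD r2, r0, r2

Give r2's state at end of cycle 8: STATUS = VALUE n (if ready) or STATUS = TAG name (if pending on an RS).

STATUS = TAG Add2

cycle 1: issue ADD r1<-Add1 // r0:7,r1:Add1,r2:3,r3:8
cycle 2: issue SUB r2<-Add2 // r0:7,r1:Add1,r2:Add2,r3:8
cycle 3: CDB Add1=6; issue SUB r0<-Add1 // r0:Add1,r1:6,r2:Add2,r3:8
cycle 4: CDB Add2=-5; issue SUB r0<-Add2 // r0:Add2,r1:6,r2:-5,r3:8
cycle 5: stall // r0:Add2,r1:6,r2:-5,r3:8
cycle 6: CDB Add1=12; issue SUB r2<-Add1 // r0:Add2,r1:6,r2:Add1,r3:8
cycle 7: CDB Add2=2; issue ADD r2<-Add2 // r0:2,r1:6,r2:Add2,r3:8
cycle 8: - // r0:2,r1:6,r2:Add2,r3:8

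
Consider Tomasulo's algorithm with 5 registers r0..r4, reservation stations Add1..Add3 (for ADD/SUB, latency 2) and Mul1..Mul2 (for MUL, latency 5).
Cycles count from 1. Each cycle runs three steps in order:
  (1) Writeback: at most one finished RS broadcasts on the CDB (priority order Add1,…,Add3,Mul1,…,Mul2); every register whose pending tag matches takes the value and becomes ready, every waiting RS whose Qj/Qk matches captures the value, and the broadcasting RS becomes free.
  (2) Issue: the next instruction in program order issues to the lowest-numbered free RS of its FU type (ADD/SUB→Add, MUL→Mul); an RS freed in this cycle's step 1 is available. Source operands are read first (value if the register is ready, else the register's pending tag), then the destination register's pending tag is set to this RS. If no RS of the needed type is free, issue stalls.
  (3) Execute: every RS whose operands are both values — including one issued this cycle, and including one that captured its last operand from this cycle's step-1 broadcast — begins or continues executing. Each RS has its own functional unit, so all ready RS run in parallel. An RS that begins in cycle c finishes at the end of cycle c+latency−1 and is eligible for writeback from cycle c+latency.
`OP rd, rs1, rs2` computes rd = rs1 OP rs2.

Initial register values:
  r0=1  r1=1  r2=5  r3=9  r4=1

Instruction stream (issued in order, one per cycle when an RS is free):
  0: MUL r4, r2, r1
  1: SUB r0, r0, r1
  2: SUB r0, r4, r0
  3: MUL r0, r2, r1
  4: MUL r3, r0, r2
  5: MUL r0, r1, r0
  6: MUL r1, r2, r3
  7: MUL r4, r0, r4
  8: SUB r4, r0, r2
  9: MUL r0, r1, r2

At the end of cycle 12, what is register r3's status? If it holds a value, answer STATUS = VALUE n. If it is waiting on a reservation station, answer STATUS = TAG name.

cycle 1: issue MUL r4<-Mul1 // r0:1,r1:1,r2:5,r3:9,r4:Mul1
cycle 2: issue SUB r0<-Add1 // r0:Add1,r1:1,r2:5,r3:9,r4:Mul1
cycle 3: issue SUB r0<-Add2 // r0:Add2,r1:1,r2:5,r3:9,r4:Mul1
cycle 4: CDB Add1=0; issue MUL r0<-Mul2 // r0:Mul2,r1:1,r2:5,r3:9,r4:Mul1
cycle 5: stall // r0:Mul2,r1:1,r2:5,r3:9,r4:Mul1
cycle 6: CDB Mul1=5; issue MUL r3<-Mul1 // r0:Mul2,r1:1,r2:5,r3:Mul1,r4:5
cycle 7: stall // r0:Mul2,r1:1,r2:5,r3:Mul1,r4:5
cycle 8: CDB Add2=5; stall // r0:Mul2,r1:1,r2:5,r3:Mul1,r4:5
cycle 9: CDB Mul2=5; issue MUL r0<-Mul2 // r0:Mul2,r1:1,r2:5,r3:Mul1,r4:5
cycle 10: stall // r0:Mul2,r1:1,r2:5,r3:Mul1,r4:5
cycle 11: stall // r0:Mul2,r1:1,r2:5,r3:Mul1,r4:5
cycle 12: stall // r0:Mul2,r1:1,r2:5,r3:Mul1,r4:5

STATUS = TAG Mul1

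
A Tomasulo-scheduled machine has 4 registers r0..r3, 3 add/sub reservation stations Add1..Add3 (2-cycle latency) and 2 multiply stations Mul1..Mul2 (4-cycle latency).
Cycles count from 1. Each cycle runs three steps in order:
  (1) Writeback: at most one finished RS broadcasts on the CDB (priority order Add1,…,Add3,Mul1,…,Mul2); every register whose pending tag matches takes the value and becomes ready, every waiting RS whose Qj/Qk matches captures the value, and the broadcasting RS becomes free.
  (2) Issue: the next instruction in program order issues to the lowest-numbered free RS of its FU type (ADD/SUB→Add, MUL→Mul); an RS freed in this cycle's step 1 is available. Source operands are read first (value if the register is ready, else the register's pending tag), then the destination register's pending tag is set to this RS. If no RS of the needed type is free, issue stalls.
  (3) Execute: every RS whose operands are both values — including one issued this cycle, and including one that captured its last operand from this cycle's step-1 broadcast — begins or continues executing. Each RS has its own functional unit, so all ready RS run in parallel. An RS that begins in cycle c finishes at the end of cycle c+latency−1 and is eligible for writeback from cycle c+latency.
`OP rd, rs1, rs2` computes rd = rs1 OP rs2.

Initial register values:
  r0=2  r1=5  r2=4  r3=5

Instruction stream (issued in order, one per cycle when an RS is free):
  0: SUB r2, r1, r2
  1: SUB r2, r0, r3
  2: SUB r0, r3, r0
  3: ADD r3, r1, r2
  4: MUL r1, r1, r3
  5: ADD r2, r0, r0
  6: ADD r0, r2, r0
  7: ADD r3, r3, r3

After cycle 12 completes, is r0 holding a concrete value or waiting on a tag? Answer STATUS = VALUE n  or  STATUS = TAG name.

STATUS = VALUE 9

  c1: issue SUB r2<-Add1  regs: r0:2,r1:5,r2:Add1,r3:5
  c2: issue SUB r2<-Add2  regs: r0:2,r1:5,r2:Add2,r3:5
  c3: CDB Add1=1; issue SUB r0<-Add1  regs: r0:Add1,r1:5,r2:Add2,r3:5
  c4: CDB Add2=-3; issue ADD r3<-Add2  regs: r0:Add1,r1:5,r2:-3,r3:Add2
  c5: CDB Add1=3; issue MUL r1<-Mul1  regs: r0:3,r1:Mul1,r2:-3,r3:Add2
  c6: CDB Add2=2; issue ADD r2<-Add1  regs: r0:3,r1:Mul1,r2:Add1,r3:2
  c7: issue ADD r0<-Add2  regs: r0:Add2,r1:Mul1,r2:Add1,r3:2
  c8: CDB Add1=6; issue ADD r3<-Add1  regs: r0:Add2,r1:Mul1,r2:6,r3:Add1
  c9: -  regs: r0:Add2,r1:Mul1,r2:6,r3:Add1
  c10: CDB Add1=4  regs: r0:Add2,r1:Mul1,r2:6,r3:4
  c11: CDB Add2=9  regs: r0:9,r1:Mul1,r2:6,r3:4
  c12: CDB Mul1=10  regs: r0:9,r1:10,r2:6,r3:4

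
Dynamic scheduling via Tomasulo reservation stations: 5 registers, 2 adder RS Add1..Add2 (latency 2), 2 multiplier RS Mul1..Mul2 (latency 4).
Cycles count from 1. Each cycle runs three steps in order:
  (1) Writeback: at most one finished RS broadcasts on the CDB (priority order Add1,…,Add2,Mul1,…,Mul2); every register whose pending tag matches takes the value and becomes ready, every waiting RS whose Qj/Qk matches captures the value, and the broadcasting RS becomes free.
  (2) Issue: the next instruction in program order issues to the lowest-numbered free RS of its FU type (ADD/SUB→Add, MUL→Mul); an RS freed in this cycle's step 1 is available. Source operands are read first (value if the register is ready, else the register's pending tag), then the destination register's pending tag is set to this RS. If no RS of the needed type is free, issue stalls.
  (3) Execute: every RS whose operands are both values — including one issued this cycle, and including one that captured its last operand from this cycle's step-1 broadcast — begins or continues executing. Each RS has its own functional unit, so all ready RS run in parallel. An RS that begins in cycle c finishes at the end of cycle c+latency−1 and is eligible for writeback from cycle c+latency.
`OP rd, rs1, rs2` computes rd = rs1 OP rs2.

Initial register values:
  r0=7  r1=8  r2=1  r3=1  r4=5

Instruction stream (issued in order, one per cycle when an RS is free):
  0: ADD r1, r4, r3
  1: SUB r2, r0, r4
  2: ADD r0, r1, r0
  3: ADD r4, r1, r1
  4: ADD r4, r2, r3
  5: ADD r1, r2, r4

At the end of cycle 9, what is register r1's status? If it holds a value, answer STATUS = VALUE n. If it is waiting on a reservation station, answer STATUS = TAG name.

STATUS = VALUE 5

c1: issue ADD r1<-Add1 | r0:7,r1:Add1,r2:1,r3:1,r4:5
c2: issue SUB r2<-Add2 | r0:7,r1:Add1,r2:Add2,r3:1,r4:5
c3: CDB Add1=6; issue ADD r0<-Add1 | r0:Add1,r1:6,r2:Add2,r3:1,r4:5
c4: CDB Add2=2; issue ADD r4<-Add2 | r0:Add1,r1:6,r2:2,r3:1,r4:Add2
c5: CDB Add1=13; issue ADD r4<-Add1 | r0:13,r1:6,r2:2,r3:1,r4:Add1
c6: CDB Add2=12; issue ADD r1<-Add2 | r0:13,r1:Add2,r2:2,r3:1,r4:Add1
c7: CDB Add1=3 | r0:13,r1:Add2,r2:2,r3:1,r4:3
c8: - | r0:13,r1:Add2,r2:2,r3:1,r4:3
c9: CDB Add2=5 | r0:13,r1:5,r2:2,r3:1,r4:3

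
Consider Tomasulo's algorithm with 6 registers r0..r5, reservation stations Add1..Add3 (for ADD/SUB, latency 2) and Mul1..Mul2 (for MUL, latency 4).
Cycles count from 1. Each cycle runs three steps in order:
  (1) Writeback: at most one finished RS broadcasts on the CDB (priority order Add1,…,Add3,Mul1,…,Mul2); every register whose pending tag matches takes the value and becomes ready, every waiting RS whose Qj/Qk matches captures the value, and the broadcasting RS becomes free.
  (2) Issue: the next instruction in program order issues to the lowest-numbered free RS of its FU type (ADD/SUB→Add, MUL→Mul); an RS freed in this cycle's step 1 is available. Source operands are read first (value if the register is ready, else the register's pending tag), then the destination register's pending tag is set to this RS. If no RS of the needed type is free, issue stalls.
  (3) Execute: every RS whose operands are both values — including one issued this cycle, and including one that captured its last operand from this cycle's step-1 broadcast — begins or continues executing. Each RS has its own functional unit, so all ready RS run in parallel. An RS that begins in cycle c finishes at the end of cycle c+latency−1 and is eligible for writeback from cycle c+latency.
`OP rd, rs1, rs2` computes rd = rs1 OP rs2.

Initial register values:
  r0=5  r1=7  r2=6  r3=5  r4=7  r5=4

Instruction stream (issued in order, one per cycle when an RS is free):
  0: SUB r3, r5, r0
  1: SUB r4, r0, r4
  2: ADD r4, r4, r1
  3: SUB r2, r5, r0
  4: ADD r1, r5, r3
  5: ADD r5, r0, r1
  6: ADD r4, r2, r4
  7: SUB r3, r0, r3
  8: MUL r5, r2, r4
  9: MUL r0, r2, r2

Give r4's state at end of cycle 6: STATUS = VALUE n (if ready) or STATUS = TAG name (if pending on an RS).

STATUS = VALUE 5

c1: issue SUB r3<-Add1 | r0:5,r1:7,r2:6,r3:Add1,r4:7,r5:4
c2: issue SUB r4<-Add2 | r0:5,r1:7,r2:6,r3:Add1,r4:Add2,r5:4
c3: CDB Add1=-1; issue ADD r4<-Add1 | r0:5,r1:7,r2:6,r3:-1,r4:Add1,r5:4
c4: CDB Add2=-2; issue SUB r2<-Add2 | r0:5,r1:7,r2:Add2,r3:-1,r4:Add1,r5:4
c5: issue ADD r1<-Add3 | r0:5,r1:Add3,r2:Add2,r3:-1,r4:Add1,r5:4
c6: CDB Add1=5; issue ADD r5<-Add1 | r0:5,r1:Add3,r2:Add2,r3:-1,r4:5,r5:Add1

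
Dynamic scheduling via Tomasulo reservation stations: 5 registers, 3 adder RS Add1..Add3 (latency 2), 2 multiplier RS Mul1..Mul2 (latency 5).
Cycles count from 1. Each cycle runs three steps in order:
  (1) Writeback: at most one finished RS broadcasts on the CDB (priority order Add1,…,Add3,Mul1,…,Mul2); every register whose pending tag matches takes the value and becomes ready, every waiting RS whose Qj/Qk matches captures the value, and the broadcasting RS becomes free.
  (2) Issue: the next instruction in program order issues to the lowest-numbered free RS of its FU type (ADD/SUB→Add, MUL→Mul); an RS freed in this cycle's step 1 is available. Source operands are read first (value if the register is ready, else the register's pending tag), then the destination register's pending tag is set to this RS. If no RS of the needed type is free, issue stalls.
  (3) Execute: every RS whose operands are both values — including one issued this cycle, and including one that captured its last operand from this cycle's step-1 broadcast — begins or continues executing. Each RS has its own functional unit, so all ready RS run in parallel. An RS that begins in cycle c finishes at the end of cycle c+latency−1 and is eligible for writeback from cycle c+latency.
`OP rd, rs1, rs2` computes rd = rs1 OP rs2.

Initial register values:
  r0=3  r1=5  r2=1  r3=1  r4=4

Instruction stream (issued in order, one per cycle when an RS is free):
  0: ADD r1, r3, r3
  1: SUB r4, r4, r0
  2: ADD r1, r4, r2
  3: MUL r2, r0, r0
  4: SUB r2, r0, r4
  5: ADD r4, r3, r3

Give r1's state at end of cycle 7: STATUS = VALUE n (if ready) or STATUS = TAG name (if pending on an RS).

cycle 1: issue ADD r1<-Add1 // r0:3,r1:Add1,r2:1,r3:1,r4:4
cycle 2: issue SUB r4<-Add2 // r0:3,r1:Add1,r2:1,r3:1,r4:Add2
cycle 3: CDB Add1=2; issue ADD r1<-Add1 // r0:3,r1:Add1,r2:1,r3:1,r4:Add2
cycle 4: CDB Add2=1; issue MUL r2<-Mul1 // r0:3,r1:Add1,r2:Mul1,r3:1,r4:1
cycle 5: issue SUB r2<-Add2 // r0:3,r1:Add1,r2:Add2,r3:1,r4:1
cycle 6: CDB Add1=2; issue ADD r4<-Add1 // r0:3,r1:2,r2:Add2,r3:1,r4:Add1
cycle 7: CDB Add2=2 // r0:3,r1:2,r2:2,r3:1,r4:Add1

STATUS = VALUE 2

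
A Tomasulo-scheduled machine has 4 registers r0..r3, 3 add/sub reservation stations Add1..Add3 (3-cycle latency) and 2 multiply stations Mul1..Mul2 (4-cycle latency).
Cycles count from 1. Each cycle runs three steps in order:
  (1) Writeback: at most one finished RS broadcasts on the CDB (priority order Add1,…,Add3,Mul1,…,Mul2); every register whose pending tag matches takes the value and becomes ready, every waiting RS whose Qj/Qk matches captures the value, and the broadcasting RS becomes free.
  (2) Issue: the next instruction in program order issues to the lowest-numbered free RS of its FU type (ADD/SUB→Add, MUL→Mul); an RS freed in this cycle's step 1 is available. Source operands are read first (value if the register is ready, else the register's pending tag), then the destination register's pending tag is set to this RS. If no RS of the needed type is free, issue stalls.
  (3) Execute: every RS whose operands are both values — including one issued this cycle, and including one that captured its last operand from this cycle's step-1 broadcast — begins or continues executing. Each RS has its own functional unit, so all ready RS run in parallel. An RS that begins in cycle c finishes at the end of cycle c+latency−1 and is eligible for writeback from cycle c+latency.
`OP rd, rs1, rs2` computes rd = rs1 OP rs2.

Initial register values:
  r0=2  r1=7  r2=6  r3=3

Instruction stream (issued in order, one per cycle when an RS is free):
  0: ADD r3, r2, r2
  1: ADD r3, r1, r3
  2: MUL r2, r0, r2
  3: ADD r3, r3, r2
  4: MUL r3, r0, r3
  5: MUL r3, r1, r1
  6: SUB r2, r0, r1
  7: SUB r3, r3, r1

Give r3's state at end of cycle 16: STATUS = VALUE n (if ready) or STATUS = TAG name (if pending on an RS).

STATUS = VALUE 42

c1: issue ADD r3<-Add1 | r0:2,r1:7,r2:6,r3:Add1
c2: issue ADD r3<-Add2 | r0:2,r1:7,r2:6,r3:Add2
c3: issue MUL r2<-Mul1 | r0:2,r1:7,r2:Mul1,r3:Add2
c4: CDB Add1=12; issue ADD r3<-Add1 | r0:2,r1:7,r2:Mul1,r3:Add1
c5: issue MUL r3<-Mul2 | r0:2,r1:7,r2:Mul1,r3:Mul2
c6: stall | r0:2,r1:7,r2:Mul1,r3:Mul2
c7: CDB Add2=19; stall | r0:2,r1:7,r2:Mul1,r3:Mul2
c8: CDB Mul1=12; issue MUL r3<-Mul1 | r0:2,r1:7,r2:12,r3:Mul1
c9: issue SUB r2<-Add2 | r0:2,r1:7,r2:Add2,r3:Mul1
c10: issue SUB r3<-Add3 | r0:2,r1:7,r2:Add2,r3:Add3
c11: CDB Add1=31 | r0:2,r1:7,r2:Add2,r3:Add3
c12: CDB Add2=-5 | r0:2,r1:7,r2:-5,r3:Add3
c13: CDB Mul1=49 | r0:2,r1:7,r2:-5,r3:Add3
c14: - | r0:2,r1:7,r2:-5,r3:Add3
c15: CDB Mul2=62 | r0:2,r1:7,r2:-5,r3:Add3
c16: CDB Add3=42 | r0:2,r1:7,r2:-5,r3:42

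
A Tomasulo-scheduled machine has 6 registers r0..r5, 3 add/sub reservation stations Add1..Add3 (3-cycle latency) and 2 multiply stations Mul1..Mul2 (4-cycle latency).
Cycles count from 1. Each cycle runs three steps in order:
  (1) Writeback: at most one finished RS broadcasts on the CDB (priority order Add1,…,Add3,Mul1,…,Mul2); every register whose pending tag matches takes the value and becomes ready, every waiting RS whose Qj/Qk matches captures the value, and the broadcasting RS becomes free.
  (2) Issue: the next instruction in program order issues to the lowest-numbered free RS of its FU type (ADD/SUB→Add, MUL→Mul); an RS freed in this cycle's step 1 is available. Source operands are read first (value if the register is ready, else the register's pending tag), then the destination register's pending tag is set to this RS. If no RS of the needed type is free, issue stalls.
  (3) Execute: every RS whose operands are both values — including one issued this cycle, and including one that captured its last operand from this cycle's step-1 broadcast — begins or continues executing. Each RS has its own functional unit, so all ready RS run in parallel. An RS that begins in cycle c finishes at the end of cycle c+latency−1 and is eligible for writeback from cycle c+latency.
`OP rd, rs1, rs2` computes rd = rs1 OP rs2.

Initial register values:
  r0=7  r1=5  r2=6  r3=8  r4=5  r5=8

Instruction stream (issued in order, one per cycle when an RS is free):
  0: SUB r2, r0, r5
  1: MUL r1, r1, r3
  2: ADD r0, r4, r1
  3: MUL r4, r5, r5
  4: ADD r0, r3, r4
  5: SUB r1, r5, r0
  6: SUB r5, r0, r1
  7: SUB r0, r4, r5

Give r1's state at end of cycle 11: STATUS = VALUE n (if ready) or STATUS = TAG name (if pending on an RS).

cycle 1: issue SUB r2<-Add1 // r0:7,r1:5,r2:Add1,r3:8,r4:5,r5:8
cycle 2: issue MUL r1<-Mul1 // r0:7,r1:Mul1,r2:Add1,r3:8,r4:5,r5:8
cycle 3: issue ADD r0<-Add2 // r0:Add2,r1:Mul1,r2:Add1,r3:8,r4:5,r5:8
cycle 4: CDB Add1=-1; issue MUL r4<-Mul2 // r0:Add2,r1:Mul1,r2:-1,r3:8,r4:Mul2,r5:8
cycle 5: issue ADD r0<-Add1 // r0:Add1,r1:Mul1,r2:-1,r3:8,r4:Mul2,r5:8
cycle 6: CDB Mul1=40; issue SUB r1<-Add3 // r0:Add1,r1:Add3,r2:-1,r3:8,r4:Mul2,r5:8
cycle 7: stall // r0:Add1,r1:Add3,r2:-1,r3:8,r4:Mul2,r5:8
cycle 8: CDB Mul2=64; stall // r0:Add1,r1:Add3,r2:-1,r3:8,r4:64,r5:8
cycle 9: CDB Add2=45; issue SUB r5<-Add2 // r0:Add1,r1:Add3,r2:-1,r3:8,r4:64,r5:Add2
cycle 10: stall // r0:Add1,r1:Add3,r2:-1,r3:8,r4:64,r5:Add2
cycle 11: CDB Add1=72; issue SUB r0<-Add1 // r0:Add1,r1:Add3,r2:-1,r3:8,r4:64,r5:Add2

STATUS = TAG Add3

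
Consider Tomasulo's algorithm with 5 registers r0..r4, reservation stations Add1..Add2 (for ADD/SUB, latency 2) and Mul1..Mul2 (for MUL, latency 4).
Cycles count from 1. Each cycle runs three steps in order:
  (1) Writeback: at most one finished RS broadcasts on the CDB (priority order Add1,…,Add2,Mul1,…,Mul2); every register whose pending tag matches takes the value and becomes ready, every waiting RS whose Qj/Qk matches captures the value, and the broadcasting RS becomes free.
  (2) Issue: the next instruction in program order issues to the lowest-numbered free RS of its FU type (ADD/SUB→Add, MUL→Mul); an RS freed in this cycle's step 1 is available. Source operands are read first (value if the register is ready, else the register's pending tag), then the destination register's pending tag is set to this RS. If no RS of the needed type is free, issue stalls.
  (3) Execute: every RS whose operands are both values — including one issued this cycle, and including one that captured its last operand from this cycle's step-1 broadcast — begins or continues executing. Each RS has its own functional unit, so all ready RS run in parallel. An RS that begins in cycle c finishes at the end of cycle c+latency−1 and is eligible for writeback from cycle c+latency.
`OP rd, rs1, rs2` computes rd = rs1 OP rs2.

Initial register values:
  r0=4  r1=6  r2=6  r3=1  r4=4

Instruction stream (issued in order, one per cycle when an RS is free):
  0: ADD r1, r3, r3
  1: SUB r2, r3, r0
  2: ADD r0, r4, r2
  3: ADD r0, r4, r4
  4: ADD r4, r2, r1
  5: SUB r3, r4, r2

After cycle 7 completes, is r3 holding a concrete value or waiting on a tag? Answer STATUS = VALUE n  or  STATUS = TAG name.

STATUS = TAG Add2

cycle 1: issue ADD r1<-Add1 // r0:4,r1:Add1,r2:6,r3:1,r4:4
cycle 2: issue SUB r2<-Add2 // r0:4,r1:Add1,r2:Add2,r3:1,r4:4
cycle 3: CDB Add1=2; issue ADD r0<-Add1 // r0:Add1,r1:2,r2:Add2,r3:1,r4:4
cycle 4: CDB Add2=-3; issue ADD r0<-Add2 // r0:Add2,r1:2,r2:-3,r3:1,r4:4
cycle 5: stall // r0:Add2,r1:2,r2:-3,r3:1,r4:4
cycle 6: CDB Add1=1; issue ADD r4<-Add1 // r0:Add2,r1:2,r2:-3,r3:1,r4:Add1
cycle 7: CDB Add2=8; issue SUB r3<-Add2 // r0:8,r1:2,r2:-3,r3:Add2,r4:Add1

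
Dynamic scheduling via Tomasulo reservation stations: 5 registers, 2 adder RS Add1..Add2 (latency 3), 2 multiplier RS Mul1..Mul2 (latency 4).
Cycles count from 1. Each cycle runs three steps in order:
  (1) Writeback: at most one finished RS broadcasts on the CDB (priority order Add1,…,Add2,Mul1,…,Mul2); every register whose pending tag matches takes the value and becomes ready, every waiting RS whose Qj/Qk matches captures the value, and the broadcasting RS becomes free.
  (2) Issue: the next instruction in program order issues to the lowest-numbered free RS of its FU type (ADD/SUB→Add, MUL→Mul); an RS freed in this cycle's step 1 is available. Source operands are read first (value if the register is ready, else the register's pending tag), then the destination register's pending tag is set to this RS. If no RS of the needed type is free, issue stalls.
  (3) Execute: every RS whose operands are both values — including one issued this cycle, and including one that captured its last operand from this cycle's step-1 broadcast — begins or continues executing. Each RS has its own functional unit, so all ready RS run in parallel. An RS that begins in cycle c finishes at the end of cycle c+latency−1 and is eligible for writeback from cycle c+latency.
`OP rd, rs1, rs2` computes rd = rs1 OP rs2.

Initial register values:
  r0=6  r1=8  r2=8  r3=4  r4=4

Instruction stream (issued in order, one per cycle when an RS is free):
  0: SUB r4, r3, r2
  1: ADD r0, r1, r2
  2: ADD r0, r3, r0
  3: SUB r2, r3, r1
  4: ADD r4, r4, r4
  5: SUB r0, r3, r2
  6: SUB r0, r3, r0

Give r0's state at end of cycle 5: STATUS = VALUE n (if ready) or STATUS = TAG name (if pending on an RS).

c1: issue SUB r4<-Add1 | r0:6,r1:8,r2:8,r3:4,r4:Add1
c2: issue ADD r0<-Add2 | r0:Add2,r1:8,r2:8,r3:4,r4:Add1
c3: stall | r0:Add2,r1:8,r2:8,r3:4,r4:Add1
c4: CDB Add1=-4; issue ADD r0<-Add1 | r0:Add1,r1:8,r2:8,r3:4,r4:-4
c5: CDB Add2=16; issue SUB r2<-Add2 | r0:Add1,r1:8,r2:Add2,r3:4,r4:-4

STATUS = TAG Add1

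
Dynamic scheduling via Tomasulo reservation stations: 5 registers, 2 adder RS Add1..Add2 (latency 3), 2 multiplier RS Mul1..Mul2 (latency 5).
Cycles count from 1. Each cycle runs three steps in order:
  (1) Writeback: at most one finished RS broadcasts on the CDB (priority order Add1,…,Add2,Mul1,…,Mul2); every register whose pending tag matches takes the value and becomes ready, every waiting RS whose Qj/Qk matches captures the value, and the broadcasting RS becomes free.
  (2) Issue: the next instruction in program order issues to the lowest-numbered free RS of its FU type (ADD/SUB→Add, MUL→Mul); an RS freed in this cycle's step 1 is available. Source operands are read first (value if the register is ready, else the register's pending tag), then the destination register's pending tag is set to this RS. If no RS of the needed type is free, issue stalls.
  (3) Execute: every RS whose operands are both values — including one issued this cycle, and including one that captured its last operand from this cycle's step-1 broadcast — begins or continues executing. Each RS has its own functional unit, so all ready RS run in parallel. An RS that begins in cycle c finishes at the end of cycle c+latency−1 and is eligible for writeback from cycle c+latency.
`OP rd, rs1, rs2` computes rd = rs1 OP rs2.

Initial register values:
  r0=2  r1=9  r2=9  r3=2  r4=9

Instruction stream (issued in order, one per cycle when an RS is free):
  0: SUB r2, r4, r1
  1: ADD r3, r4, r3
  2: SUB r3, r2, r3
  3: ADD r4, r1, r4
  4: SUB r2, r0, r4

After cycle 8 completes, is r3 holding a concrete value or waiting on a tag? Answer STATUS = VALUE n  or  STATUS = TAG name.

STATUS = VALUE -11

cycle 1: issue SUB r2<-Add1 // r0:2,r1:9,r2:Add1,r3:2,r4:9
cycle 2: issue ADD r3<-Add2 // r0:2,r1:9,r2:Add1,r3:Add2,r4:9
cycle 3: stall // r0:2,r1:9,r2:Add1,r3:Add2,r4:9
cycle 4: CDB Add1=0; issue SUB r3<-Add1 // r0:2,r1:9,r2:0,r3:Add1,r4:9
cycle 5: CDB Add2=11; issue ADD r4<-Add2 // r0:2,r1:9,r2:0,r3:Add1,r4:Add2
cycle 6: stall // r0:2,r1:9,r2:0,r3:Add1,r4:Add2
cycle 7: stall // r0:2,r1:9,r2:0,r3:Add1,r4:Add2
cycle 8: CDB Add1=-11; issue SUB r2<-Add1 // r0:2,r1:9,r2:Add1,r3:-11,r4:Add2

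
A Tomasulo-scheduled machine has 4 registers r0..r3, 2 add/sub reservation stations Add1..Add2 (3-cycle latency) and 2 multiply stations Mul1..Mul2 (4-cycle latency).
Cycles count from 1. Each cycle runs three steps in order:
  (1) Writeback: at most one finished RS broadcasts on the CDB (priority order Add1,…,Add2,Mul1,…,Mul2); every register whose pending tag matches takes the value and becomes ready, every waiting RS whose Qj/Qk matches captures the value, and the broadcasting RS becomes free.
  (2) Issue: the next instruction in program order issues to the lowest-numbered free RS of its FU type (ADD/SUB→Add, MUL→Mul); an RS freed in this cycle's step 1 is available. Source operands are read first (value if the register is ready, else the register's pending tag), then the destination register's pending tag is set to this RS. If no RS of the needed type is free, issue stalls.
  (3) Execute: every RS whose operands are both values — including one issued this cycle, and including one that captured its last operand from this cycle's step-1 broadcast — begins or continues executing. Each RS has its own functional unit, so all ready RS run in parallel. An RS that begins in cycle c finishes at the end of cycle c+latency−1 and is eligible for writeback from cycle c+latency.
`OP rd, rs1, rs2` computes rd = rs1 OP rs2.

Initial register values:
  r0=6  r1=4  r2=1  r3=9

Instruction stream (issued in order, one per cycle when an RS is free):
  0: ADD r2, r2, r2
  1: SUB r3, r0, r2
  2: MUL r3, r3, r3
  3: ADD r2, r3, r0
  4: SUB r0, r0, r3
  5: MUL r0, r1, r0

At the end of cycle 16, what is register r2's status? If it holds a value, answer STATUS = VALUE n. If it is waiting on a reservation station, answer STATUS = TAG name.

c1: issue ADD r2<-Add1 | r0:6,r1:4,r2:Add1,r3:9
c2: issue SUB r3<-Add2 | r0:6,r1:4,r2:Add1,r3:Add2
c3: issue MUL r3<-Mul1 | r0:6,r1:4,r2:Add1,r3:Mul1
c4: CDB Add1=2; issue ADD r2<-Add1 | r0:6,r1:4,r2:Add1,r3:Mul1
c5: stall | r0:6,r1:4,r2:Add1,r3:Mul1
c6: stall | r0:6,r1:4,r2:Add1,r3:Mul1
c7: CDB Add2=4; issue SUB r0<-Add2 | r0:Add2,r1:4,r2:Add1,r3:Mul1
c8: issue MUL r0<-Mul2 | r0:Mul2,r1:4,r2:Add1,r3:Mul1
c9: - | r0:Mul2,r1:4,r2:Add1,r3:Mul1
c10: - | r0:Mul2,r1:4,r2:Add1,r3:Mul1
c11: CDB Mul1=16 | r0:Mul2,r1:4,r2:Add1,r3:16
c12: - | r0:Mul2,r1:4,r2:Add1,r3:16
c13: - | r0:Mul2,r1:4,r2:Add1,r3:16
c14: CDB Add1=22 | r0:Mul2,r1:4,r2:22,r3:16
c15: CDB Add2=-10 | r0:Mul2,r1:4,r2:22,r3:16
c16: - | r0:Mul2,r1:4,r2:22,r3:16

STATUS = VALUE 22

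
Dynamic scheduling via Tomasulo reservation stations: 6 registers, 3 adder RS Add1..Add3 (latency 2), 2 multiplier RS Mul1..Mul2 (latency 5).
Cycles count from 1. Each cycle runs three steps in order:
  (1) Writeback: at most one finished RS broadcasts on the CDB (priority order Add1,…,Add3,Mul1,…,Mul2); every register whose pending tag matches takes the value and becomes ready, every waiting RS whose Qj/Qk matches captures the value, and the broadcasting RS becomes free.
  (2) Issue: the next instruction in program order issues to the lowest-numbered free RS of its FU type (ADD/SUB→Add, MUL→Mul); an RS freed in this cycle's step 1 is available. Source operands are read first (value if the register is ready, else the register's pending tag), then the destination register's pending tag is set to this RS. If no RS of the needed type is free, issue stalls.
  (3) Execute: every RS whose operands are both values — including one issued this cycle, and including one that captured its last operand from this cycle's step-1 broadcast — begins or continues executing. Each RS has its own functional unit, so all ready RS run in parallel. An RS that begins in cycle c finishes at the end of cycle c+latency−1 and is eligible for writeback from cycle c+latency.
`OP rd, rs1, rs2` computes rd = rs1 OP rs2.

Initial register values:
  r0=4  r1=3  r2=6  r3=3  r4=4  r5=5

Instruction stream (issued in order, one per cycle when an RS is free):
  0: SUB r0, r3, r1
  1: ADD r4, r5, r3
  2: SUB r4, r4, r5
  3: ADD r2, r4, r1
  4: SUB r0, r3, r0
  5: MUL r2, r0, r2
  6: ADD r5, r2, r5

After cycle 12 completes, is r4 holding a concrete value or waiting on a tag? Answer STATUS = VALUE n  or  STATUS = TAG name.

STATUS = VALUE 3

  c1: issue SUB r0<-Add1  regs: r0:Add1,r1:3,r2:6,r3:3,r4:4,r5:5
  c2: issue ADD r4<-Add2  regs: r0:Add1,r1:3,r2:6,r3:3,r4:Add2,r5:5
  c3: CDB Add1=0; issue SUB r4<-Add1  regs: r0:0,r1:3,r2:6,r3:3,r4:Add1,r5:5
  c4: CDB Add2=8; issue ADD r2<-Add2  regs: r0:0,r1:3,r2:Add2,r3:3,r4:Add1,r5:5
  c5: issue SUB r0<-Add3  regs: r0:Add3,r1:3,r2:Add2,r3:3,r4:Add1,r5:5
  c6: CDB Add1=3; issue MUL r2<-Mul1  regs: r0:Add3,r1:3,r2:Mul1,r3:3,r4:3,r5:5
  c7: CDB Add3=3; issue ADD r5<-Add1  regs: r0:3,r1:3,r2:Mul1,r3:3,r4:3,r5:Add1
  c8: CDB Add2=6  regs: r0:3,r1:3,r2:Mul1,r3:3,r4:3,r5:Add1
  c9: -  regs: r0:3,r1:3,r2:Mul1,r3:3,r4:3,r5:Add1
  c10: -  regs: r0:3,r1:3,r2:Mul1,r3:3,r4:3,r5:Add1
  c11: -  regs: r0:3,r1:3,r2:Mul1,r3:3,r4:3,r5:Add1
  c12: -  regs: r0:3,r1:3,r2:Mul1,r3:3,r4:3,r5:Add1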